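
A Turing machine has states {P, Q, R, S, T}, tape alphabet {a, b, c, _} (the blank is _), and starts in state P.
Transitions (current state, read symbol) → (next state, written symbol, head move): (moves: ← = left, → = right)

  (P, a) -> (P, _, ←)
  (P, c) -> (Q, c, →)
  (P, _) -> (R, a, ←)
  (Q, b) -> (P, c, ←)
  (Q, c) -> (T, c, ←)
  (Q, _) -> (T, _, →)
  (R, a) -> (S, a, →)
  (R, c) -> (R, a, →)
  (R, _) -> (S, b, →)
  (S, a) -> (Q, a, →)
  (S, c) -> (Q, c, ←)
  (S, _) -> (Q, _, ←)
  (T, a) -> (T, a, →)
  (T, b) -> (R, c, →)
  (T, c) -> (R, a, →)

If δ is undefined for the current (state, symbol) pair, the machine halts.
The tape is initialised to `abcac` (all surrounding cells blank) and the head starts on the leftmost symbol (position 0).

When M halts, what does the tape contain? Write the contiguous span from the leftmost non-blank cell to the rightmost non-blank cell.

ba_caac

P | __[a]bcac   read a → write _, move ←, go to P
P | _[_]_bcac   read _ → write a, move ←, go to R
R | [_]a_bcac   read _ → write b, move →, go to S
S | b[a]_bcac   read a → write a, move →, go to Q
Q | ba[_]bcac   read _ → write _, move →, go to T
T | ba_[b]cac   read b → write c, move →, go to R
R | ba_c[c]ac   read c → write a, move →, go to R
R | ba_ca[a]c   read a → write a, move →, go to S
S | ba_caa[c]   read c → write c, move ←, go to Q
Q | ba_ca[a]c
The non-blank tape span at halt is ba_caac.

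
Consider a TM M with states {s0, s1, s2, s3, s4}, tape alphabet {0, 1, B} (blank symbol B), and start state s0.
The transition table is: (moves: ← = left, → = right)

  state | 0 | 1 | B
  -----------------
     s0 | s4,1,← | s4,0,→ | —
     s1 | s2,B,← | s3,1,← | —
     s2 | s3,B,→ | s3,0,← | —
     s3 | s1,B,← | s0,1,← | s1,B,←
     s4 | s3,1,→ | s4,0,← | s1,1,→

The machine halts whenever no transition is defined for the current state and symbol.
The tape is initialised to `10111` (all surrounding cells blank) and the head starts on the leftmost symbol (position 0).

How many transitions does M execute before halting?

9

state=s0 head=0 tape=B[1]0111   (s0,1)→(s4,0,→)
state=s4 head=1 tape=B0[0]111   (s4,0)→(s3,1,→)
state=s3 head=2 tape=B01[1]11   (s3,1)→(s0,1,←)
state=s0 head=1 tape=B0[1]111   (s0,1)→(s4,0,→)
state=s4 head=2 tape=B00[1]11   (s4,1)→(s4,0,←)
state=s4 head=1 tape=B0[0]011   (s4,0)→(s3,1,→)
state=s3 head=2 tape=B01[0]11   (s3,0)→(s1,B,←)
state=s1 head=1 tape=B0[1]B11   (s1,1)→(s3,1,←)
state=s3 head=0 tape=B[0]1B11   (s3,0)→(s1,B,←)
state=s1 head=-1 tape=[B]B1B11
M halts after 9 transitions.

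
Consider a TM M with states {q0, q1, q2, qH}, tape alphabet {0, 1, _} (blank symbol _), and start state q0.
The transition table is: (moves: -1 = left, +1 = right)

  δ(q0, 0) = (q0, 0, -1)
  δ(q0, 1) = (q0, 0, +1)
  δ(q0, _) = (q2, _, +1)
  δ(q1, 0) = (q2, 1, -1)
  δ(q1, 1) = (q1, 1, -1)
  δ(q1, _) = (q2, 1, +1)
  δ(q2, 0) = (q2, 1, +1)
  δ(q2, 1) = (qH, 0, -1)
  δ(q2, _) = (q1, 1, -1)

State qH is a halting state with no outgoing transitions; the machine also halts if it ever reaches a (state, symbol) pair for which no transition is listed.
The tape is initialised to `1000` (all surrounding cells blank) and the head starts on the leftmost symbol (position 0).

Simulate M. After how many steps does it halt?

state=q0 head=0 tape=_[1]000_   (q0,1)→(q0,0,+1)
state=q0 head=1 tape=_0[0]00_   (q0,0)→(q0,0,-1)
state=q0 head=0 tape=_[0]000_   (q0,0)→(q0,0,-1)
state=q0 head=-1 tape=[_]0000_   (q0,_)→(q2,_,+1)
state=q2 head=0 tape=_[0]000_   (q2,0)→(q2,1,+1)
state=q2 head=1 tape=_1[0]00_   (q2,0)→(q2,1,+1)
state=q2 head=2 tape=_11[0]0_   (q2,0)→(q2,1,+1)
state=q2 head=3 tape=_111[0]_   (q2,0)→(q2,1,+1)
state=q2 head=4 tape=_1111[_]   (q2,_)→(q1,1,-1)
state=q1 head=3 tape=_111[1]1   (q1,1)→(q1,1,-1)
state=q1 head=2 tape=_11[1]11   (q1,1)→(q1,1,-1)
state=q1 head=1 tape=_1[1]111   (q1,1)→(q1,1,-1)
state=q1 head=0 tape=_[1]1111   (q1,1)→(q1,1,-1)
state=q1 head=-1 tape=[_]11111   (q1,_)→(q2,1,+1)
state=q2 head=0 tape=1[1]1111   (q2,1)→(qH,0,-1)
state=qH head=-1 tape=[1]01111
M halts after 15 transitions.

15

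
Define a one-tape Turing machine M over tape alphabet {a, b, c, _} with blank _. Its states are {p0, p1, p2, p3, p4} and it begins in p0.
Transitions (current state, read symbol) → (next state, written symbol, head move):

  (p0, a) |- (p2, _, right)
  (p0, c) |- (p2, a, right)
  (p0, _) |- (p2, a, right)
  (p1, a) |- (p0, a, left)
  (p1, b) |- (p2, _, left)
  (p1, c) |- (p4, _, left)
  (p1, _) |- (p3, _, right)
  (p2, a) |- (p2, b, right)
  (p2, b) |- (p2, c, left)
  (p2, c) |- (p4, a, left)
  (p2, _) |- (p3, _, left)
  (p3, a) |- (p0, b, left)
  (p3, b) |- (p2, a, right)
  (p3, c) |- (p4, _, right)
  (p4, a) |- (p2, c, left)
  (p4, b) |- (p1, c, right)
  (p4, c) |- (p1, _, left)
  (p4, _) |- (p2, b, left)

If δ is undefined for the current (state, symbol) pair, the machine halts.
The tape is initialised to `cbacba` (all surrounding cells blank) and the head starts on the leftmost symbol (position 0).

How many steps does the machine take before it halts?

32

state=p0 head=0 tape=[c]bacba_   (p0,c)→(p2,a,right)
state=p2 head=1 tape=a[b]acba_   (p2,b)→(p2,c,left)
state=p2 head=0 tape=[a]cacba_   (p2,a)→(p2,b,right)
state=p2 head=1 tape=b[c]acba_   (p2,c)→(p4,a,left)
state=p4 head=0 tape=[b]aacba_   (p4,b)→(p1,c,right)
state=p1 head=1 tape=c[a]acba_   (p1,a)→(p0,a,left)
state=p0 head=0 tape=[c]aacba_   (p0,c)→(p2,a,right)
state=p2 head=1 tape=a[a]acba_   (p2,a)→(p2,b,right)
state=p2 head=2 tape=ab[a]cba_   (p2,a)→(p2,b,right)
state=p2 head=3 tape=abb[c]ba_   (p2,c)→(p4,a,left)
state=p4 head=2 tape=ab[b]aba_   (p4,b)→(p1,c,right)
state=p1 head=3 tape=abc[a]ba_   (p1,a)→(p0,a,left)
state=p0 head=2 tape=ab[c]aba_   (p0,c)→(p2,a,right)
state=p2 head=3 tape=aba[a]ba_   (p2,a)→(p2,b,right)
state=p2 head=4 tape=abab[b]a_   (p2,b)→(p2,c,left)
state=p2 head=3 tape=aba[b]ca_   (p2,b)→(p2,c,left)
state=p2 head=2 tape=ab[a]cca_   (p2,a)→(p2,b,right)
state=p2 head=3 tape=abb[c]ca_   (p2,c)→(p4,a,left)
state=p4 head=2 tape=ab[b]aca_   (p4,b)→(p1,c,right)
state=p1 head=3 tape=abc[a]ca_   (p1,a)→(p0,a,left)
state=p0 head=2 tape=ab[c]aca_   (p0,c)→(p2,a,right)
state=p2 head=3 tape=aba[a]ca_   (p2,a)→(p2,b,right)
state=p2 head=4 tape=abab[c]a_   (p2,c)→(p4,a,left)
state=p4 head=3 tape=aba[b]aa_   (p4,b)→(p1,c,right)
state=p1 head=4 tape=abac[a]a_   (p1,a)→(p0,a,left)
state=p0 head=3 tape=aba[c]aa_   (p0,c)→(p2,a,right)
state=p2 head=4 tape=abaa[a]a_   (p2,a)→(p2,b,right)
state=p2 head=5 tape=abaab[a]_   (p2,a)→(p2,b,right)
state=p2 head=6 tape=abaabb[_]   (p2,_)→(p3,_,left)
state=p3 head=5 tape=abaab[b]_   (p3,b)→(p2,a,right)
state=p2 head=6 tape=abaaba[_]   (p2,_)→(p3,_,left)
state=p3 head=5 tape=abaab[a]_   (p3,a)→(p0,b,left)
state=p0 head=4 tape=abaa[b]b_
M halts after 32 transitions.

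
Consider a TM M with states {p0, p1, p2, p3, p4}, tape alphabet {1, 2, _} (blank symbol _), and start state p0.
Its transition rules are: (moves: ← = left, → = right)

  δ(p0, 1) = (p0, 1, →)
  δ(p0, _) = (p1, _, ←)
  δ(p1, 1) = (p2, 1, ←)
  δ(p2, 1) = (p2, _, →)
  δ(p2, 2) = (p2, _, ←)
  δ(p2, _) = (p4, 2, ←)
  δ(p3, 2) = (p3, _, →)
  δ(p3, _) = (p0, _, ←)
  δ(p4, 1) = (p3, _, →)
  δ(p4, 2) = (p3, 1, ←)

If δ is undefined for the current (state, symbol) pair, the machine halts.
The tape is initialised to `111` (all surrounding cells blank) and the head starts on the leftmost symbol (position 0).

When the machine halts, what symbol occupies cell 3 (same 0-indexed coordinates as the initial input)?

2

state=p0 head=0 tape=[1]11_   (p0,1)→(p0,1,→)
state=p0 head=1 tape=1[1]1_   (p0,1)→(p0,1,→)
state=p0 head=2 tape=11[1]_   (p0,1)→(p0,1,→)
state=p0 head=3 tape=111[_]   (p0,_)→(p1,_,←)
state=p1 head=2 tape=11[1]_   (p1,1)→(p2,1,←)
state=p2 head=1 tape=1[1]1_   (p2,1)→(p2,_,→)
state=p2 head=2 tape=1_[1]_   (p2,1)→(p2,_,→)
state=p2 head=3 tape=1__[_]   (p2,_)→(p4,2,←)
state=p4 head=2 tape=1_[_]2
Cell 3 holds 2 when M halts.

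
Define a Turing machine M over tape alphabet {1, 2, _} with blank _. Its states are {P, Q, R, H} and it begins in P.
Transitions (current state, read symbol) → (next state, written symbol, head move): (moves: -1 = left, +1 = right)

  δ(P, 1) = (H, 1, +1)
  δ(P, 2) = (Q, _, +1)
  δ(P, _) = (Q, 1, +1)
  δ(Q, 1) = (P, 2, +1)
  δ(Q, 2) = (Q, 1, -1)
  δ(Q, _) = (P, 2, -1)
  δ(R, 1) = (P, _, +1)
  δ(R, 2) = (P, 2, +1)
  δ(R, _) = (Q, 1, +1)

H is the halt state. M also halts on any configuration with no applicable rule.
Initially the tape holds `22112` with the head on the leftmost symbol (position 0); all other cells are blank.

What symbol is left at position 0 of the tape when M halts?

state=P head=0 tape=_[2]2112   (P,2)→(Q,_,+1)
state=Q head=1 tape=__[2]112   (Q,2)→(Q,1,-1)
state=Q head=0 tape=_[_]1112   (Q,_)→(P,2,-1)
state=P head=-1 tape=[_]21112   (P,_)→(Q,1,+1)
state=Q head=0 tape=1[2]1112   (Q,2)→(Q,1,-1)
state=Q head=-1 tape=[1]11112   (Q,1)→(P,2,+1)
state=P head=0 tape=2[1]1112   (P,1)→(H,1,+1)
state=H head=1 tape=21[1]112
Cell 0 holds 1 when M halts.

1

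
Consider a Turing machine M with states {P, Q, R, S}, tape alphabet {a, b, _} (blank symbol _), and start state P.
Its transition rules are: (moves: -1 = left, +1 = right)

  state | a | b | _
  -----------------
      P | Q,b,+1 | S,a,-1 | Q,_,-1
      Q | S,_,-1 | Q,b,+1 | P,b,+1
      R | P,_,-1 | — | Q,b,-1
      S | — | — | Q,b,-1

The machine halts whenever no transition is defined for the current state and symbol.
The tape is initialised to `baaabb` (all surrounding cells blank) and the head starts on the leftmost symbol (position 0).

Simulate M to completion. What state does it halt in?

S

state=P head=0 tape=__[b]aaabb   (P,b)→(S,a,-1)
state=S head=-1 tape=_[_]aaaabb   (S,_)→(Q,b,-1)
state=Q head=-2 tape=[_]baaaabb   (Q,_)→(P,b,+1)
state=P head=-1 tape=b[b]aaaabb   (P,b)→(S,a,-1)
state=S head=-2 tape=[b]aaaaabb
No transition is defined for (S, b); M halts in state S.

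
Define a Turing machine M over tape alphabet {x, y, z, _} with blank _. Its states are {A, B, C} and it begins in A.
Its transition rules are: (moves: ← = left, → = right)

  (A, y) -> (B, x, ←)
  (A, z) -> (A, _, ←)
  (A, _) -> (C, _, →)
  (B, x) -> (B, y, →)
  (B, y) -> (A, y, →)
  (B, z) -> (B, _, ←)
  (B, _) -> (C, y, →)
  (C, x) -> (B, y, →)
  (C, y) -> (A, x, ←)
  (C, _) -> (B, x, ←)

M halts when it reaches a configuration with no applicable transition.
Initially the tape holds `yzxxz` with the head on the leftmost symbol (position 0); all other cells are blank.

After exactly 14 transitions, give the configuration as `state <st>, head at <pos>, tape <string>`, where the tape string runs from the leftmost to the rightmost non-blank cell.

A | _[y]zxxz__   read y → write x, move ←, go to B
B | [_]xzxxz__   read _ → write y, move →, go to C
C | y[x]zxxz__   read x → write y, move →, go to B
B | yy[z]xxz__   read z → write _, move ←, go to B
B | y[y]_xxz__   read y → write y, move →, go to A
A | yy[_]xxz__   read _ → write _, move →, go to C
C | yy_[x]xz__   read x → write y, move →, go to B
B | yy_y[x]z__   read x → write y, move →, go to B
B | yy_yy[z]__   read z → write _, move ←, go to B
B | yy_y[y]___   read y → write y, move →, go to A
A | yy_yy[_]__   read _ → write _, move →, go to C
C | yy_yy_[_]_   read _ → write x, move ←, go to B
B | yy_yy[_]x_   read _ → write y, move →, go to C
C | yy_yyy[x]_   read x → write y, move →, go to B
B | yy_yyyy[_]
After 14 steps: state B, head at 6, tape yy_yyyy.

state B, head at 6, tape yy_yyyy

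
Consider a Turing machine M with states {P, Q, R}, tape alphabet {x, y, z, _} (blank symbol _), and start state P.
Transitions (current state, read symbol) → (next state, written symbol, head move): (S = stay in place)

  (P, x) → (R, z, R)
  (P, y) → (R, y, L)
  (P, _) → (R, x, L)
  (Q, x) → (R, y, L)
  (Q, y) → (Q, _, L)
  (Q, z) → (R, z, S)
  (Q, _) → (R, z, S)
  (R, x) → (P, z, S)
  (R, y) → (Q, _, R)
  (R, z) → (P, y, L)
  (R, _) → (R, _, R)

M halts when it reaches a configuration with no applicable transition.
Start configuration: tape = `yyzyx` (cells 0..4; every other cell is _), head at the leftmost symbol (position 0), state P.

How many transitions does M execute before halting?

P | __[y]yzyx   read y → write y, move L, go to R
R | _[_]yyzyx   read _ → write _, move R, go to R
R | __[y]yzyx   read y → write _, move R, go to Q
Q | ___[y]zyx   read y → write _, move L, go to Q
Q | __[_]_zyx   read _ → write z, move S, go to R
R | __[z]_zyx   read z → write y, move L, go to P
P | _[_]y_zyx   read _ → write x, move L, go to R
R | [_]xy_zyx   read _ → write _, move R, go to R
R | _[x]y_zyx   read x → write z, move S, go to P
P | _[z]y_zyx
M halts after 9 transitions.

9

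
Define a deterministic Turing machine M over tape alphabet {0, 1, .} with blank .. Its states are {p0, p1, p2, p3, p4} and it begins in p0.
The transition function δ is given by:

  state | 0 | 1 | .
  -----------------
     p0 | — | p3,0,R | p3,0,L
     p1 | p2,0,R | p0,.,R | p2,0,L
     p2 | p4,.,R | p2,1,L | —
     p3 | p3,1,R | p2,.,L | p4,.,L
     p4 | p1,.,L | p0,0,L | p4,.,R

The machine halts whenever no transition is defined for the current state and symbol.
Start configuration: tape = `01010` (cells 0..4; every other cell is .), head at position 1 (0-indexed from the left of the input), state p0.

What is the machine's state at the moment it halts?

state=p0 head=1 tape=0[1]010   (p0,1)→(p3,0,R)
state=p3 head=2 tape=00[0]10   (p3,0)→(p3,1,R)
state=p3 head=3 tape=001[1]0   (p3,1)→(p2,.,L)
state=p2 head=2 tape=00[1].0   (p2,1)→(p2,1,L)
state=p2 head=1 tape=0[0]1.0   (p2,0)→(p4,.,R)
state=p4 head=2 tape=0.[1].0   (p4,1)→(p0,0,L)
state=p0 head=1 tape=0[.]0.0   (p0,.)→(p3,0,L)
state=p3 head=0 tape=[0]00.0   (p3,0)→(p3,1,R)
state=p3 head=1 tape=1[0]0.0   (p3,0)→(p3,1,R)
state=p3 head=2 tape=11[0].0   (p3,0)→(p3,1,R)
state=p3 head=3 tape=111[.]0   (p3,.)→(p4,.,L)
state=p4 head=2 tape=11[1].0   (p4,1)→(p0,0,L)
state=p0 head=1 tape=1[1]0.0   (p0,1)→(p3,0,R)
state=p3 head=2 tape=10[0].0   (p3,0)→(p3,1,R)
state=p3 head=3 tape=101[.]0   (p3,.)→(p4,.,L)
state=p4 head=2 tape=10[1].0   (p4,1)→(p0,0,L)
state=p0 head=1 tape=1[0]0.0
No transition is defined for (p0, 0); M halts in state p0.

p0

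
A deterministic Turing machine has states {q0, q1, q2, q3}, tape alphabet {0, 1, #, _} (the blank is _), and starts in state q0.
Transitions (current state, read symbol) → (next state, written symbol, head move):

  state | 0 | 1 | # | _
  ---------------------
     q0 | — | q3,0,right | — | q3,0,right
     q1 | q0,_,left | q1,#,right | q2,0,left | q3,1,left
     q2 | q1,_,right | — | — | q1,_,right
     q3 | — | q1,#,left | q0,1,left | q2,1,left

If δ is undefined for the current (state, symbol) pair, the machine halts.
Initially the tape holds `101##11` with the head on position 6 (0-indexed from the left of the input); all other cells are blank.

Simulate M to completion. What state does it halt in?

q2

state=q0 head=6 tape=101##1[1]__   (q0,1)→(q3,0,right)
state=q3 head=7 tape=101##10[_]_   (q3,_)→(q2,1,left)
state=q2 head=6 tape=101##1[0]1_   (q2,0)→(q1,_,right)
state=q1 head=7 tape=101##1_[1]_   (q1,1)→(q1,#,right)
state=q1 head=8 tape=101##1_#[_]   (q1,_)→(q3,1,left)
state=q3 head=7 tape=101##1_[#]1   (q3,#)→(q0,1,left)
state=q0 head=6 tape=101##1[_]11   (q0,_)→(q3,0,right)
state=q3 head=7 tape=101##10[1]1   (q3,1)→(q1,#,left)
state=q1 head=6 tape=101##1[0]#1   (q1,0)→(q0,_,left)
state=q0 head=5 tape=101##[1]_#1   (q0,1)→(q3,0,right)
state=q3 head=6 tape=101##0[_]#1   (q3,_)→(q2,1,left)
state=q2 head=5 tape=101##[0]1#1   (q2,0)→(q1,_,right)
state=q1 head=6 tape=101##_[1]#1   (q1,1)→(q1,#,right)
state=q1 head=7 tape=101##_#[#]1   (q1,#)→(q2,0,left)
state=q2 head=6 tape=101##_[#]01
No transition is defined for (q2, #); M halts in state q2.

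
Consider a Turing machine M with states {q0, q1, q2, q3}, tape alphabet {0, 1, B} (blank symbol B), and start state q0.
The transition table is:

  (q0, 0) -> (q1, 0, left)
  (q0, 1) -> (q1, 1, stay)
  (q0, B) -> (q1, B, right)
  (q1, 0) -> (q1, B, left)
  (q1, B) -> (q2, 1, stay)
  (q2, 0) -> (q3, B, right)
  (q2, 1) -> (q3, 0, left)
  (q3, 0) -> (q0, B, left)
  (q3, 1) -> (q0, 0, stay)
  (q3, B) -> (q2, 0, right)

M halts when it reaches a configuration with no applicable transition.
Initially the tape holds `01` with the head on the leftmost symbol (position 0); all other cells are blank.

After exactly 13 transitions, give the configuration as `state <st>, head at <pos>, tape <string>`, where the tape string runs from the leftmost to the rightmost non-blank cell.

q0 | BB[0]1   read 0 → write 0, move left, go to q1
q1 | B[B]01   read B → write 1, move stay, go to q2
q2 | B[1]01   read 1 → write 0, move left, go to q3
q3 | [B]001   read B → write 0, move right, go to q2
q2 | 0[0]01   read 0 → write B, move right, go to q3
q3 | 0B[0]1   read 0 → write B, move left, go to q0
q0 | 0[B]B1   read B → write B, move right, go to q1
q1 | 0B[B]1   read B → write 1, move stay, go to q2
q2 | 0B[1]1   read 1 → write 0, move left, go to q3
q3 | 0[B]01   read B → write 0, move right, go to q2
q2 | 00[0]1   read 0 → write B, move right, go to q3
q3 | 00B[1]   read 1 → write 0, move stay, go to q0
q0 | 00B[0]   read 0 → write 0, move left, go to q1
q1 | 00[B]0
After 13 steps: state q1, head at 0, tape 00B0.

state q1, head at 0, tape 00B0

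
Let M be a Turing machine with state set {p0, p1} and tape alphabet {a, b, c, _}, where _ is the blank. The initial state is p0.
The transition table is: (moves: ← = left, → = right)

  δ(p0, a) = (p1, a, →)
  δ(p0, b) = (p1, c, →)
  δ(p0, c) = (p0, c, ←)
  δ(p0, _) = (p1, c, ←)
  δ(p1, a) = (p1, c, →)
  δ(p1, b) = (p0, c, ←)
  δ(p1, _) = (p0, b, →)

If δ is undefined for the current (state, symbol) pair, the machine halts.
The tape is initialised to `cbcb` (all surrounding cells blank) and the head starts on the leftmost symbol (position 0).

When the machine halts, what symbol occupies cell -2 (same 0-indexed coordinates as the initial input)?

c

state=p0 head=0 tape=__[c]bcb   (p0,c)→(p0,c,←)
state=p0 head=-1 tape=_[_]cbcb   (p0,_)→(p1,c,←)
state=p1 head=-2 tape=[_]ccbcb   (p1,_)→(p0,b,→)
state=p0 head=-1 tape=b[c]cbcb   (p0,c)→(p0,c,←)
state=p0 head=-2 tape=[b]ccbcb   (p0,b)→(p1,c,→)
state=p1 head=-1 tape=c[c]cbcb
Cell -2 holds c when M halts.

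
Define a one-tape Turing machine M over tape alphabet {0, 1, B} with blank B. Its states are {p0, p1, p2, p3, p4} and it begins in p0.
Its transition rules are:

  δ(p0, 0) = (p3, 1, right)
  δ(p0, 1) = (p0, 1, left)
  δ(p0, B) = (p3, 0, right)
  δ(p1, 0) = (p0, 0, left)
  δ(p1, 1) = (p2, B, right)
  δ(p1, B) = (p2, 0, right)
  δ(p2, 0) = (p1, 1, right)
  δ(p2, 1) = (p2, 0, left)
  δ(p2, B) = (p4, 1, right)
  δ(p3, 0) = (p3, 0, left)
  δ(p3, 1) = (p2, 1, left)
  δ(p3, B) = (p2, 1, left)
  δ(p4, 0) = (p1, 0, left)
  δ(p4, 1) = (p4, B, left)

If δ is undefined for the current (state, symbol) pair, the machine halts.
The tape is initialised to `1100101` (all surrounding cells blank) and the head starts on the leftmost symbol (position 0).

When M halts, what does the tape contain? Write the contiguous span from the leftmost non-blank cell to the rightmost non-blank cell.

state=p0 head=0 tape=B[1]100101BB   (p0,1)→(p0,1,left)
state=p0 head=-1 tape=[B]1100101BB   (p0,B)→(p3,0,right)
state=p3 head=0 tape=0[1]100101BB   (p3,1)→(p2,1,left)
state=p2 head=-1 tape=[0]1100101BB   (p2,0)→(p1,1,right)
state=p1 head=0 tape=1[1]100101BB   (p1,1)→(p2,B,right)
state=p2 head=1 tape=1B[1]00101BB   (p2,1)→(p2,0,left)
state=p2 head=0 tape=1[B]000101BB   (p2,B)→(p4,1,right)
state=p4 head=1 tape=11[0]00101BB   (p4,0)→(p1,0,left)
state=p1 head=0 tape=1[1]000101BB   (p1,1)→(p2,B,right)
state=p2 head=1 tape=1B[0]00101BB   (p2,0)→(p1,1,right)
state=p1 head=2 tape=1B1[0]0101BB   (p1,0)→(p0,0,left)
state=p0 head=1 tape=1B[1]00101BB   (p0,1)→(p0,1,left)
state=p0 head=0 tape=1[B]100101BB   (p0,B)→(p3,0,right)
state=p3 head=1 tape=10[1]00101BB   (p3,1)→(p2,1,left)
state=p2 head=0 tape=1[0]100101BB   (p2,0)→(p1,1,right)
state=p1 head=1 tape=11[1]00101BB   (p1,1)→(p2,B,right)
state=p2 head=2 tape=11B[0]0101BB   (p2,0)→(p1,1,right)
state=p1 head=3 tape=11B1[0]101BB   (p1,0)→(p0,0,left)
state=p0 head=2 tape=11B[1]0101BB   (p0,1)→(p0,1,left)
state=p0 head=1 tape=11[B]10101BB   (p0,B)→(p3,0,right)
state=p3 head=2 tape=110[1]0101BB   (p3,1)→(p2,1,left)
state=p2 head=1 tape=11[0]10101BB   (p2,0)→(p1,1,right)
state=p1 head=2 tape=111[1]0101BB   (p1,1)→(p2,B,right)
state=p2 head=3 tape=111B[0]101BB   (p2,0)→(p1,1,right)
state=p1 head=4 tape=111B1[1]01BB   (p1,1)→(p2,B,right)
state=p2 head=5 tape=111B1B[0]1BB   (p2,0)→(p1,1,right)
state=p1 head=6 tape=111B1B1[1]BB   (p1,1)→(p2,B,right)
state=p2 head=7 tape=111B1B1B[B]B   (p2,B)→(p4,1,right)
state=p4 head=8 tape=111B1B1B1[B]
The non-blank tape span at halt is 111B1B1B1.

111B1B1B1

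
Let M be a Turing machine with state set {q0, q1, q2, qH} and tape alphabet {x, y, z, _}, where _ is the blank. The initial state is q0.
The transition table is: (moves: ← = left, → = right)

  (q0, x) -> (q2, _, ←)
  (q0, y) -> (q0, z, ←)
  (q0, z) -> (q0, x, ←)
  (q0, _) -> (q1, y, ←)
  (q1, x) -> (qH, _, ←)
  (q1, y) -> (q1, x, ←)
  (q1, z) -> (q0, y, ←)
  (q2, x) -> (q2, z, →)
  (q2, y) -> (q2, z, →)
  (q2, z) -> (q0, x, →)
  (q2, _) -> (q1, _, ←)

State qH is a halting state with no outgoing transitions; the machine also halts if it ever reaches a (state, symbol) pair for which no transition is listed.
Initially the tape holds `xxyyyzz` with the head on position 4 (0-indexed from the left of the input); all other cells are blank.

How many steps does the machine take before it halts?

8

q0 | __xxyy[y]zz   read y → write z, move ←, go to q0
q0 | __xxy[y]zzz   read y → write z, move ←, go to q0
q0 | __xx[y]zzzz   read y → write z, move ←, go to q0
q0 | __x[x]zzzzz   read x → write _, move ←, go to q2
q2 | __[x]_zzzzz   read x → write z, move →, go to q2
q2 | __z[_]zzzzz   read _ → write _, move ←, go to q1
q1 | __[z]_zzzzz   read z → write y, move ←, go to q0
q0 | _[_]y_zzzzz   read _ → write y, move ←, go to q1
q1 | [_]yy_zzzzz
M halts after 8 transitions.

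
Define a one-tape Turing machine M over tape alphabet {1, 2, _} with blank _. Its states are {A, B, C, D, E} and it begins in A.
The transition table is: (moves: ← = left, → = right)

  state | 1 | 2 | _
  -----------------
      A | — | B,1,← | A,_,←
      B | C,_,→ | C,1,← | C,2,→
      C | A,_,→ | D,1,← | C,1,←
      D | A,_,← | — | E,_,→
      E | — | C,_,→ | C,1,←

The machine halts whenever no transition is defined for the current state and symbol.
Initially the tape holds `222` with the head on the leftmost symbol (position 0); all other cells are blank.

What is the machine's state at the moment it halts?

A | __[2]22_   read 2 → write 1, move ←, go to B
B | _[_]122_   read _ → write 2, move →, go to C
C | _2[1]22_   read 1 → write _, move →, go to A
A | _2_[2]2_   read 2 → write 1, move ←, go to B
B | _2[_]12_   read _ → write 2, move →, go to C
C | _22[1]2_   read 1 → write _, move →, go to A
A | _22_[2]_   read 2 → write 1, move ←, go to B
B | _22[_]1_   read _ → write 2, move →, go to C
C | _222[1]_   read 1 → write _, move →, go to A
A | _222_[_]   read _ → write _, move ←, go to A
A | _222[_]_   read _ → write _, move ←, go to A
A | _22[2]__   read 2 → write 1, move ←, go to B
B | _2[2]1__   read 2 → write 1, move ←, go to C
C | _[2]11__   read 2 → write 1, move ←, go to D
D | [_]111__   read _ → write _, move →, go to E
E | _[1]11__
No transition is defined for (E, 1); M halts in state E.

E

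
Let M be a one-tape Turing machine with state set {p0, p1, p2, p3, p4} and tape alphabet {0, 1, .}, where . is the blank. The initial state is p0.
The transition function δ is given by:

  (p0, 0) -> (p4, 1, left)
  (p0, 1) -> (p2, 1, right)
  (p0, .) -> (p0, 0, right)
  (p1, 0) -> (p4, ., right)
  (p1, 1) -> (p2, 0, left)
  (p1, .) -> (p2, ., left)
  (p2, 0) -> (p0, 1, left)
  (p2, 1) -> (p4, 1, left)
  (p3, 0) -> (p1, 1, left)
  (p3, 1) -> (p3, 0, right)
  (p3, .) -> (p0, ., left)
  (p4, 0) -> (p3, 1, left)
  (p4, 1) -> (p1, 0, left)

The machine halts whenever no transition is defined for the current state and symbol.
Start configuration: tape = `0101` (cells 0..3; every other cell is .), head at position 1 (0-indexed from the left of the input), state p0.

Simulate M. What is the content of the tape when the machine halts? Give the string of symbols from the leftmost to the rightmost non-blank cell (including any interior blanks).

1.111

p0 | ..0[1]01   read 1 → write 1, move right, go to p2
p2 | ..01[0]1   read 0 → write 1, move left, go to p0
p0 | ..0[1]11   read 1 → write 1, move right, go to p2
p2 | ..01[1]1   read 1 → write 1, move left, go to p4
p4 | ..0[1]11   read 1 → write 0, move left, go to p1
p1 | ..[0]011   read 0 → write ., move right, go to p4
p4 | ...[0]11   read 0 → write 1, move left, go to p3
p3 | ..[.]111   read . → write ., move left, go to p0
p0 | .[.].111   read . → write 0, move right, go to p0
p0 | .0[.]111   read . → write 0, move right, go to p0
p0 | .00[1]11   read 1 → write 1, move right, go to p2
p2 | .001[1]1   read 1 → write 1, move left, go to p4
p4 | .00[1]11   read 1 → write 0, move left, go to p1
p1 | .0[0]011   read 0 → write ., move right, go to p4
p4 | .0.[0]11   read 0 → write 1, move left, go to p3
p3 | .0[.]111   read . → write ., move left, go to p0
p0 | .[0].111   read 0 → write 1, move left, go to p4
p4 | [.]1.111
The non-blank tape span at halt is 1.111.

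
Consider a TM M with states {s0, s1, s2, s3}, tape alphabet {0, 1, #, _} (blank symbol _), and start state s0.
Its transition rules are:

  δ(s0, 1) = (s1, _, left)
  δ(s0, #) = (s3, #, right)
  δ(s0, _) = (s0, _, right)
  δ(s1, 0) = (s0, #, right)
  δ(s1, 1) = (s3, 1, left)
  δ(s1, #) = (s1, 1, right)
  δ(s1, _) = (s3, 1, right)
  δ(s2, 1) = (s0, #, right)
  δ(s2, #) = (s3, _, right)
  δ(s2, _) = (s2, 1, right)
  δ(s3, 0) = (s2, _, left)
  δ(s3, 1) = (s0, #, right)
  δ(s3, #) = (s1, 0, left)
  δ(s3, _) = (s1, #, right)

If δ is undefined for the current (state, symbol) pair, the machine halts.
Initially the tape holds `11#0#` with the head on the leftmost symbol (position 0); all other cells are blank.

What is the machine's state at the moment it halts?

s0

state=s0 head=0 tape=___[1]1#0#   (s0,1)→(s1,_,left)
state=s1 head=-1 tape=__[_]_1#0#   (s1,_)→(s3,1,right)
state=s3 head=0 tape=__1[_]1#0#   (s3,_)→(s1,#,right)
state=s1 head=1 tape=__1#[1]#0#   (s1,1)→(s3,1,left)
state=s3 head=0 tape=__1[#]1#0#   (s3,#)→(s1,0,left)
state=s1 head=-1 tape=__[1]01#0#   (s1,1)→(s3,1,left)
state=s3 head=-2 tape=_[_]101#0#   (s3,_)→(s1,#,right)
state=s1 head=-1 tape=_#[1]01#0#   (s1,1)→(s3,1,left)
state=s3 head=-2 tape=_[#]101#0#   (s3,#)→(s1,0,left)
state=s1 head=-3 tape=[_]0101#0#   (s1,_)→(s3,1,right)
state=s3 head=-2 tape=1[0]101#0#   (s3,0)→(s2,_,left)
state=s2 head=-3 tape=[1]_101#0#   (s2,1)→(s0,#,right)
state=s0 head=-2 tape=#[_]101#0#   (s0,_)→(s0,_,right)
state=s0 head=-1 tape=#_[1]01#0#   (s0,1)→(s1,_,left)
state=s1 head=-2 tape=#[_]_01#0#   (s1,_)→(s3,1,right)
state=s3 head=-1 tape=#1[_]01#0#   (s3,_)→(s1,#,right)
state=s1 head=0 tape=#1#[0]1#0#   (s1,0)→(s0,#,right)
state=s0 head=1 tape=#1##[1]#0#   (s0,1)→(s1,_,left)
state=s1 head=0 tape=#1#[#]_#0#   (s1,#)→(s1,1,right)
state=s1 head=1 tape=#1#1[_]#0#   (s1,_)→(s3,1,right)
state=s3 head=2 tape=#1#11[#]0#   (s3,#)→(s1,0,left)
state=s1 head=1 tape=#1#1[1]00#   (s1,1)→(s3,1,left)
state=s3 head=0 tape=#1#[1]100#   (s3,1)→(s0,#,right)
state=s0 head=1 tape=#1##[1]00#   (s0,1)→(s1,_,left)
state=s1 head=0 tape=#1#[#]_00#   (s1,#)→(s1,1,right)
state=s1 head=1 tape=#1#1[_]00#   (s1,_)→(s3,1,right)
state=s3 head=2 tape=#1#11[0]0#   (s3,0)→(s2,_,left)
state=s2 head=1 tape=#1#1[1]_0#   (s2,1)→(s0,#,right)
state=s0 head=2 tape=#1#1#[_]0#   (s0,_)→(s0,_,right)
state=s0 head=3 tape=#1#1#_[0]#
No transition is defined for (s0, 0); M halts in state s0.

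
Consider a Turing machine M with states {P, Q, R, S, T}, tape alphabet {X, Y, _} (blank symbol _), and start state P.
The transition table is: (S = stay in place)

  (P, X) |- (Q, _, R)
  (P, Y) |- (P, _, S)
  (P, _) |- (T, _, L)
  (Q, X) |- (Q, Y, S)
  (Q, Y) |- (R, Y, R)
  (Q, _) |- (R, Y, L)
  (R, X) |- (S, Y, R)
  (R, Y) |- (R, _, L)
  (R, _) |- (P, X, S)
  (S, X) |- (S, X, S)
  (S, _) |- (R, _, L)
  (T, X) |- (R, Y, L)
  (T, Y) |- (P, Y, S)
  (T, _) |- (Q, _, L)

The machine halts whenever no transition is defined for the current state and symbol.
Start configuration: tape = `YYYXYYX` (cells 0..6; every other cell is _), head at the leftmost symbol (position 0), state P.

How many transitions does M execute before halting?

P | ___[Y]YYXYYX   read Y → write _, move S, go to P
P | ___[_]YYXYYX   read _ → write _, move L, go to T
T | __[_]_YYXYYX   read _ → write _, move L, go to Q
Q | _[_]__YYXYYX   read _ → write Y, move L, go to R
R | [_]Y__YYXYYX   read _ → write X, move S, go to P
P | [X]Y__YYXYYX   read X → write _, move R, go to Q
Q | _[Y]__YYXYYX   read Y → write Y, move R, go to R
R | _Y[_]_YYXYYX   read _ → write X, move S, go to P
P | _Y[X]_YYXYYX   read X → write _, move R, go to Q
Q | _Y_[_]YYXYYX   read _ → write Y, move L, go to R
R | _Y[_]YYYXYYX   read _ → write X, move S, go to P
P | _Y[X]YYYXYYX   read X → write _, move R, go to Q
Q | _Y_[Y]YYXYYX   read Y → write Y, move R, go to R
R | _Y_Y[Y]YXYYX   read Y → write _, move L, go to R
R | _Y_[Y]_YXYYX   read Y → write _, move L, go to R
R | _Y[_]__YXYYX   read _ → write X, move S, go to P
P | _Y[X]__YXYYX   read X → write _, move R, go to Q
Q | _Y_[_]_YXYYX   read _ → write Y, move L, go to R
R | _Y[_]Y_YXYYX   read _ → write X, move S, go to P
P | _Y[X]Y_YXYYX   read X → write _, move R, go to Q
Q | _Y_[Y]_YXYYX   read Y → write Y, move R, go to R
R | _Y_Y[_]YXYYX   read _ → write X, move S, go to P
P | _Y_Y[X]YXYYX   read X → write _, move R, go to Q
Q | _Y_Y_[Y]XYYX   read Y → write Y, move R, go to R
R | _Y_Y_Y[X]YYX   read X → write Y, move R, go to S
S | _Y_Y_YY[Y]YX
M halts after 25 transitions.

25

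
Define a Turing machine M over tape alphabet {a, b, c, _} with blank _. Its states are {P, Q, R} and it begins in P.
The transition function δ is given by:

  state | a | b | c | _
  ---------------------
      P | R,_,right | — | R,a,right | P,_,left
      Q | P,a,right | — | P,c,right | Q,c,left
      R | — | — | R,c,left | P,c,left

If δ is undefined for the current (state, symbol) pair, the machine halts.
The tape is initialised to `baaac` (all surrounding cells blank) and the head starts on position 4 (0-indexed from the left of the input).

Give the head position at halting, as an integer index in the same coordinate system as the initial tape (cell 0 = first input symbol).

0

P | baaa[c]_   read c → write a, move right, go to R
R | baaaa[_]   read _ → write c, move left, go to P
P | baaa[a]c   read a → write _, move right, go to R
R | baaa_[c]   read c → write c, move left, go to R
R | baaa[_]c   read _ → write c, move left, go to P
P | baa[a]cc   read a → write _, move right, go to R
R | baa_[c]c   read c → write c, move left, go to R
R | baa[_]cc   read _ → write c, move left, go to P
P | ba[a]ccc   read a → write _, move right, go to R
R | ba_[c]cc   read c → write c, move left, go to R
R | ba[_]ccc   read _ → write c, move left, go to P
P | b[a]cccc   read a → write _, move right, go to R
R | b_[c]ccc   read c → write c, move left, go to R
R | b[_]cccc   read _ → write c, move left, go to P
P | [b]ccccc
At halt the head is at cell 0.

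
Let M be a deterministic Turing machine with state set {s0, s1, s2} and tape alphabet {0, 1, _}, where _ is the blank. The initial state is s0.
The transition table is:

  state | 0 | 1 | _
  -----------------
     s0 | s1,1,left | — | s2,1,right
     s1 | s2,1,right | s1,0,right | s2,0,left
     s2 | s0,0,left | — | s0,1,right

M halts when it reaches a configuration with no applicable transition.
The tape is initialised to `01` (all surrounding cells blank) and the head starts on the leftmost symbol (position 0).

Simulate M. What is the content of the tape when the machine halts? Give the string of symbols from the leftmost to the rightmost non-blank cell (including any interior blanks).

s0 | __[0]1_   read 0 → write 1, move left, go to s1
s1 | _[_]11_   read _ → write 0, move left, go to s2
s2 | [_]011_   read _ → write 1, move right, go to s0
s0 | 1[0]11_   read 0 → write 1, move left, go to s1
s1 | [1]111_   read 1 → write 0, move right, go to s1
s1 | 0[1]11_   read 1 → write 0, move right, go to s1
s1 | 00[1]1_   read 1 → write 0, move right, go to s1
s1 | 000[1]_   read 1 → write 0, move right, go to s1
s1 | 0000[_]   read _ → write 0, move left, go to s2
s2 | 000[0]0   read 0 → write 0, move left, go to s0
s0 | 00[0]00   read 0 → write 1, move left, go to s1
s1 | 0[0]100   read 0 → write 1, move right, go to s2
s2 | 01[1]00
The non-blank tape span at halt is 01100.

01100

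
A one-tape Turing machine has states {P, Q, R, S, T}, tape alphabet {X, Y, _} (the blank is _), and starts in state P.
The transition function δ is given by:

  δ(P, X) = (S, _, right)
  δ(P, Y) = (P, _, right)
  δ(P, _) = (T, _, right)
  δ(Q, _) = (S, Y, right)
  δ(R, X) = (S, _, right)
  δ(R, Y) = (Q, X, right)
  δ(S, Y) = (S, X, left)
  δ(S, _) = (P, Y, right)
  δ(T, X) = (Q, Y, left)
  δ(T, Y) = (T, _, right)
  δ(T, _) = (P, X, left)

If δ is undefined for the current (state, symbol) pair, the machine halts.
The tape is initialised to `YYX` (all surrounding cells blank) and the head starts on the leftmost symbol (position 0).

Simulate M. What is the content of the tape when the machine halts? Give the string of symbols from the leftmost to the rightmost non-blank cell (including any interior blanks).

Y_XX

P | [Y]YX___   read Y → write _, move right, go to P
P | _[Y]X___   read Y → write _, move right, go to P
P | __[X]___   read X → write _, move right, go to S
S | ___[_]__   read _ → write Y, move right, go to P
P | ___Y[_]_   read _ → write _, move right, go to T
T | ___Y_[_]   read _ → write X, move left, go to P
P | ___Y[_]X   read _ → write _, move right, go to T
T | ___Y_[X]   read X → write Y, move left, go to Q
Q | ___Y[_]Y   read _ → write Y, move right, go to S
S | ___YY[Y]   read Y → write X, move left, go to S
S | ___Y[Y]X   read Y → write X, move left, go to S
S | ___[Y]XX   read Y → write X, move left, go to S
S | __[_]XXX   read _ → write Y, move right, go to P
P | __Y[X]XX   read X → write _, move right, go to S
S | __Y_[X]X
The non-blank tape span at halt is Y_XX.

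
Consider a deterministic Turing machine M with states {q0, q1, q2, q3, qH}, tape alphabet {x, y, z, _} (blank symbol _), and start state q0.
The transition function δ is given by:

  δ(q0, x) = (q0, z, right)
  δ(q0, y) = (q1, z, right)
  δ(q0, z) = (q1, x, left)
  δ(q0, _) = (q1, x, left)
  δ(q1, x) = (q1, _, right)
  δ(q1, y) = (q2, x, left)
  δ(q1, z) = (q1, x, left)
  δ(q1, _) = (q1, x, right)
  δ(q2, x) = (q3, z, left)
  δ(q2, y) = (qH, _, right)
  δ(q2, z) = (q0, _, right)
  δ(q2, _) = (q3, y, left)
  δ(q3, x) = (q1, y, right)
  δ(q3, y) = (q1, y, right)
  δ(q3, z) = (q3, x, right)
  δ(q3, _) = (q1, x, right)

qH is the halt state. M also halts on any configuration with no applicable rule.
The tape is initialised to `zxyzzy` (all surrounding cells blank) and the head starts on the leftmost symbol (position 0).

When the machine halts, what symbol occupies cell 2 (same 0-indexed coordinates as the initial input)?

x

state=q0 head=0 tape=____[z]xyzzy   (q0,z)→(q1,x,left)
state=q1 head=-1 tape=___[_]xxyzzy   (q1,_)→(q1,x,right)
state=q1 head=0 tape=___x[x]xyzzy   (q1,x)→(q1,_,right)
state=q1 head=1 tape=___x_[x]yzzy   (q1,x)→(q1,_,right)
state=q1 head=2 tape=___x__[y]zzy   (q1,y)→(q2,x,left)
state=q2 head=1 tape=___x_[_]xzzy   (q2,_)→(q3,y,left)
state=q3 head=0 tape=___x[_]yxzzy   (q3,_)→(q1,x,right)
state=q1 head=1 tape=___xx[y]xzzy   (q1,y)→(q2,x,left)
state=q2 head=0 tape=___x[x]xxzzy   (q2,x)→(q3,z,left)
state=q3 head=-1 tape=___[x]zxxzzy   (q3,x)→(q1,y,right)
state=q1 head=0 tape=___y[z]xxzzy   (q1,z)→(q1,x,left)
state=q1 head=-1 tape=___[y]xxxzzy   (q1,y)→(q2,x,left)
state=q2 head=-2 tape=__[_]xxxxzzy   (q2,_)→(q3,y,left)
state=q3 head=-3 tape=_[_]yxxxxzzy   (q3,_)→(q1,x,right)
state=q1 head=-2 tape=_x[y]xxxxzzy   (q1,y)→(q2,x,left)
state=q2 head=-3 tape=_[x]xxxxxzzy   (q2,x)→(q3,z,left)
state=q3 head=-4 tape=[_]zxxxxxzzy   (q3,_)→(q1,x,right)
state=q1 head=-3 tape=x[z]xxxxxzzy   (q1,z)→(q1,x,left)
state=q1 head=-4 tape=[x]xxxxxxzzy   (q1,x)→(q1,_,right)
state=q1 head=-3 tape=_[x]xxxxxzzy   (q1,x)→(q1,_,right)
state=q1 head=-2 tape=__[x]xxxxzzy   (q1,x)→(q1,_,right)
state=q1 head=-1 tape=___[x]xxxzzy   (q1,x)→(q1,_,right)
state=q1 head=0 tape=____[x]xxzzy   (q1,x)→(q1,_,right)
state=q1 head=1 tape=_____[x]xzzy   (q1,x)→(q1,_,right)
state=q1 head=2 tape=______[x]zzy   (q1,x)→(q1,_,right)
state=q1 head=3 tape=_______[z]zy   (q1,z)→(q1,x,left)
state=q1 head=2 tape=______[_]xzy   (q1,_)→(q1,x,right)
state=q1 head=3 tape=______x[x]zy   (q1,x)→(q1,_,right)
state=q1 head=4 tape=______x_[z]y   (q1,z)→(q1,x,left)
state=q1 head=3 tape=______x[_]xy   (q1,_)→(q1,x,right)
state=q1 head=4 tape=______xx[x]y   (q1,x)→(q1,_,right)
state=q1 head=5 tape=______xx_[y]   (q1,y)→(q2,x,left)
state=q2 head=4 tape=______xx[_]x   (q2,_)→(q3,y,left)
state=q3 head=3 tape=______x[x]yx   (q3,x)→(q1,y,right)
state=q1 head=4 tape=______xy[y]x   (q1,y)→(q2,x,left)
state=q2 head=3 tape=______x[y]xx   (q2,y)→(qH,_,right)
state=qH head=4 tape=______x_[x]x
Cell 2 holds x when M halts.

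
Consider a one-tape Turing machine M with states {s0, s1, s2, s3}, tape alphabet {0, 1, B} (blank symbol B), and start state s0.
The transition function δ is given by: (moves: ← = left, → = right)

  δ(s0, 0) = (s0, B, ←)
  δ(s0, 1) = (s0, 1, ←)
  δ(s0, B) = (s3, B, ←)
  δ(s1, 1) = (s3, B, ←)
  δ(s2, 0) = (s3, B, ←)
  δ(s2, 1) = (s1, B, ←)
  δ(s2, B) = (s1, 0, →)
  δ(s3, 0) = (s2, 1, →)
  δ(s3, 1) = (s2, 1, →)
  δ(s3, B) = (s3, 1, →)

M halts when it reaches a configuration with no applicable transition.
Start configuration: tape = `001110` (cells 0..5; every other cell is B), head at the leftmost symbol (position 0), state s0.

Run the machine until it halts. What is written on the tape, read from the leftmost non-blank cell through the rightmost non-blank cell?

1110B110

s0 | BB[0]01110   read 0 → write B, move ←, go to s0
s0 | B[B]B01110   read B → write B, move ←, go to s3
s3 | [B]BB01110   read B → write 1, move →, go to s3
s3 | 1[B]B01110   read B → write 1, move →, go to s3
s3 | 11[B]01110   read B → write 1, move →, go to s3
s3 | 111[0]1110   read 0 → write 1, move →, go to s2
s2 | 1111[1]110   read 1 → write B, move ←, go to s1
s1 | 111[1]B110   read 1 → write B, move ←, go to s3
s3 | 11[1]BB110   read 1 → write 1, move →, go to s2
s2 | 111[B]B110   read B → write 0, move →, go to s1
s1 | 1110[B]110
The non-blank tape span at halt is 1110B110.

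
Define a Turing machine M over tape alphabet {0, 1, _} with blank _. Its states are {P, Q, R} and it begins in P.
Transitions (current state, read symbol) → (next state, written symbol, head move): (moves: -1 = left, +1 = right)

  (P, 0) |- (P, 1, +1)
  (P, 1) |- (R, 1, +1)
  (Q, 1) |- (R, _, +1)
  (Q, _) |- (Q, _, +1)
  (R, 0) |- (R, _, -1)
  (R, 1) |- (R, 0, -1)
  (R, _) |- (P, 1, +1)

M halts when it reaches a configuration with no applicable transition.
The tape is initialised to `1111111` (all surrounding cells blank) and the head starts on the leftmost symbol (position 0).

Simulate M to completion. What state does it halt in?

P

P | ___[1]111111__   read 1 → write 1, move +1, go to R
R | ___1[1]11111__   read 1 → write 0, move -1, go to R
R | ___[1]011111__   read 1 → write 0, move -1, go to R
R | __[_]0011111__   read _ → write 1, move +1, go to P
P | __1[0]011111__   read 0 → write 1, move +1, go to P
P | __11[0]11111__   read 0 → write 1, move +1, go to P
P | __111[1]1111__   read 1 → write 1, move +1, go to R
R | __1111[1]111__   read 1 → write 0, move -1, go to R
R | __111[1]0111__   read 1 → write 0, move -1, go to R
R | __11[1]00111__   read 1 → write 0, move -1, go to R
R | __1[1]000111__   read 1 → write 0, move -1, go to R
R | __[1]0000111__   read 1 → write 0, move -1, go to R
R | _[_]00000111__   read _ → write 1, move +1, go to P
P | _1[0]0000111__   read 0 → write 1, move +1, go to P
P | _11[0]000111__   read 0 → write 1, move +1, go to P
P | _111[0]00111__   read 0 → write 1, move +1, go to P
P | _1111[0]0111__   read 0 → write 1, move +1, go to P
P | _11111[0]111__   read 0 → write 1, move +1, go to P
P | _111111[1]11__   read 1 → write 1, move +1, go to R
R | _1111111[1]1__   read 1 → write 0, move -1, go to R
R | _111111[1]01__   read 1 → write 0, move -1, go to R
R | _11111[1]001__   read 1 → write 0, move -1, go to R
R | _1111[1]0001__   read 1 → write 0, move -1, go to R
R | _111[1]00001__   read 1 → write 0, move -1, go to R
R | _11[1]000001__   read 1 → write 0, move -1, go to R
R | _1[1]0000001__   read 1 → write 0, move -1, go to R
R | _[1]00000001__   read 1 → write 0, move -1, go to R
R | [_]000000001__   read _ → write 1, move +1, go to P
P | 1[0]00000001__   read 0 → write 1, move +1, go to P
P | 11[0]0000001__   read 0 → write 1, move +1, go to P
P | 111[0]000001__   read 0 → write 1, move +1, go to P
P | 1111[0]00001__   read 0 → write 1, move +1, go to P
P | 11111[0]0001__   read 0 → write 1, move +1, go to P
P | 111111[0]001__   read 0 → write 1, move +1, go to P
P | 1111111[0]01__   read 0 → write 1, move +1, go to P
P | 11111111[0]1__   read 0 → write 1, move +1, go to P
P | 111111111[1]__   read 1 → write 1, move +1, go to R
R | 1111111111[_]_   read _ → write 1, move +1, go to P
P | 11111111111[_]
No transition is defined for (P, _); M halts in state P.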